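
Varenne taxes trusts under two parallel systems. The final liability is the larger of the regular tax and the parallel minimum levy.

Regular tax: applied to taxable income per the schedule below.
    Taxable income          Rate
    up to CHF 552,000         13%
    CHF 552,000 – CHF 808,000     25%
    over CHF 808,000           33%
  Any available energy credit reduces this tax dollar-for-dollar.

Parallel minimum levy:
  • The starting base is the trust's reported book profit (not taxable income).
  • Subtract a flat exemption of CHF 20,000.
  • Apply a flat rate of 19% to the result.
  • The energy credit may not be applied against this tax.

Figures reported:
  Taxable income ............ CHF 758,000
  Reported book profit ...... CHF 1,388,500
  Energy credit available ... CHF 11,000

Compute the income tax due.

CHF 260,015

Regular tax:
  CHF 552,000 × 13% = CHF 71,760
  CHF 206,000 × 25% = CHF 51,500
  → CHF 123,260
  Less energy credit CHF 11,000 → CHF 112,260

Parallel minimum levy:
  Base (reported book profit): CHF 1,388,500
  Less exemption CHF 20,000 → base CHF 1,368,500
  CHF 1,368,500 × 19% = CHF 260,015

CHF 260,015 > CHF 112,260, so the parallel minimum levy is the binding amount.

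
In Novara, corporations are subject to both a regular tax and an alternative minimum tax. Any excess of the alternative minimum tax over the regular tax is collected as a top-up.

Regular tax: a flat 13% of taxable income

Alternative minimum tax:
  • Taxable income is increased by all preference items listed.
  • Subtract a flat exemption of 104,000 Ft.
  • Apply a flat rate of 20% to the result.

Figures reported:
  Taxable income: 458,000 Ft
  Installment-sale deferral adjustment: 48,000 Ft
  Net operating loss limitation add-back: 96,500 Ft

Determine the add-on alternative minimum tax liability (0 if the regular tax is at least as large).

Alternative minimum tax:
  Adjusted income: 458,000 Ft + 48,000 Ft + 96,500 Ft = 602,500 Ft
  Less exemption 104,000 Ft → base 498,500 Ft
  498,500 Ft × 20% = 99,700 Ft

Regular tax:
  458,000 Ft × 13% = 59,540 Ft

Excess of alternative minimum tax over regular tax: 99,700 Ft − 59,540 Ft = 40,160 Ft.

40,160 Ft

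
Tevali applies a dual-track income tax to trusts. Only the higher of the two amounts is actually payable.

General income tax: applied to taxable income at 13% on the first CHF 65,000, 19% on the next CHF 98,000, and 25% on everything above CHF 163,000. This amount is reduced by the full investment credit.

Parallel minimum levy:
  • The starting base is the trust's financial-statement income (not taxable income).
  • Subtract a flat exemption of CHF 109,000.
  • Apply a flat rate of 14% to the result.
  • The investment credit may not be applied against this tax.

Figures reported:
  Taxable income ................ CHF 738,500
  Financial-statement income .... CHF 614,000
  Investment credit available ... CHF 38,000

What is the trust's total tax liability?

CHF 132,945

Parallel minimum levy:
  Base (financial-statement income): CHF 614,000
  Less exemption CHF 109,000 → base CHF 505,000
  CHF 505,000 × 14% = CHF 70,700

General income tax:
  CHF 65,000 × 13% = CHF 8,450
  CHF 98,000 × 19% = CHF 18,620
  CHF 575,500 × 25% = CHF 143,875
  → CHF 170,945
  Less investment credit CHF 38,000 → CHF 132,945

CHF 132,945 > CHF 70,700, so the general income tax governs.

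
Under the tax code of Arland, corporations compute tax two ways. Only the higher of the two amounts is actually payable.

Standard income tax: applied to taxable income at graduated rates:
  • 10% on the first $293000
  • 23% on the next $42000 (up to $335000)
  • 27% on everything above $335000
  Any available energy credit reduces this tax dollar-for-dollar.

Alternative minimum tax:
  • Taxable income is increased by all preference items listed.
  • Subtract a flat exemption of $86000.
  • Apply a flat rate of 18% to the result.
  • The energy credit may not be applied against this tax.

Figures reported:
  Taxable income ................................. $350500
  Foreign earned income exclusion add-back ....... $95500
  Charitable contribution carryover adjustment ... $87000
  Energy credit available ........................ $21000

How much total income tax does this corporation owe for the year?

$80460

Standard income tax:
  $293000 × 10% = $29300
  $42000 × 23% = $9660
  $15500 × 27% = $4185
  → $43145
  Less energy credit $21000 → $22145

Alternative minimum tax:
  Adjusted income: $350500 + $95500 + $87000 = $533000
  Less exemption $86000 → base $447000
  $447000 × 18% = $80460

$80460 > $22145, so the alternative minimum tax is the binding amount.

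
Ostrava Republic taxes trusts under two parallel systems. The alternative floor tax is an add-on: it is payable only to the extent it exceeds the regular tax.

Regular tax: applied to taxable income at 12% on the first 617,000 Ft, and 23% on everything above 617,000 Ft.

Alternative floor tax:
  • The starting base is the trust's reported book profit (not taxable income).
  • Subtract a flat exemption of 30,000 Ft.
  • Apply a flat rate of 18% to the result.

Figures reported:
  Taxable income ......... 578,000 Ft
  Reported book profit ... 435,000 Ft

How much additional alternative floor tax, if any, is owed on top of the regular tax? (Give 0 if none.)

3,540 Ft

Alternative floor tax:
  Base (reported book profit): 435,000 Ft
  Less exemption 30,000 Ft → base 405,000 Ft
  405,000 Ft × 18% = 72,900 Ft

Regular tax:
  578,000 Ft × 12% = 69,360 Ft

Excess of alternative floor tax over regular tax: 72,900 Ft − 69,360 Ft = 3,540 Ft.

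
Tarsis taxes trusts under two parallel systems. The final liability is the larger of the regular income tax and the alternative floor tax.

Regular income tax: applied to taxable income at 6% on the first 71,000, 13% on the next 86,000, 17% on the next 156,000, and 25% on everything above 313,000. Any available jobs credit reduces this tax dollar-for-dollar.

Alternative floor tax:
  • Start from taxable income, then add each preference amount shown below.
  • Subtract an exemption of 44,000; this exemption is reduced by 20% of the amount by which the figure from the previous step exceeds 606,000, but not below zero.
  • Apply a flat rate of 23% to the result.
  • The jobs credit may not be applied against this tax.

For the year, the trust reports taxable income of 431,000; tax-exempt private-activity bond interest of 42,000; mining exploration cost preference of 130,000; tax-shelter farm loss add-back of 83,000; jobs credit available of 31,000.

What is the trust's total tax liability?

Alternative floor tax:
  Adjusted income: 431,000 + 42,000 + 130,000 + 83,000 = 686,000
  Exemption: 44,000 − 20% × (686,000 − 606,000) = 44,000 − 16,000 = 28,000
  Base: 686,000 − 28,000 = 658,000
  658,000 × 23% = 151,340

Regular income tax:
  71,000 × 6% = 4,260
  86,000 × 13% = 11,180
  156,000 × 17% = 26,520
  118,000 × 25% = 29,500
  → 71,460
  Less jobs credit 31,000 → 40,460

151,340 > 40,460, so the alternative floor tax is the binding amount.

151,340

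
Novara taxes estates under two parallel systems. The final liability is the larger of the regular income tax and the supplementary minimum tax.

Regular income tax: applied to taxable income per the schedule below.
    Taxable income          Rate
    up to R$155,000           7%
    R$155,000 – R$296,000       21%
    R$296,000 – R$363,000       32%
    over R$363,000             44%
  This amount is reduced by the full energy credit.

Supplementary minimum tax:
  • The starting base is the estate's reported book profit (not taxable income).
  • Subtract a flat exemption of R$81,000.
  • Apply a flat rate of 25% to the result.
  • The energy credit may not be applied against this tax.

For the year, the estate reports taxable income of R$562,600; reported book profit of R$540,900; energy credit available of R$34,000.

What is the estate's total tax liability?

R$115,724

Regular income tax:
  R$155,000 × 7% = R$10,850
  R$141,000 × 21% = R$29,610
  R$67,000 × 32% = R$21,440
  R$199,600 × 44% = R$87,824
  → R$149,724
  Less energy credit R$34,000 → R$115,724

Supplementary minimum tax:
  Base (reported book profit): R$540,900
  Less exemption R$81,000 → base R$459,900
  R$459,900 × 25% = R$114,975

R$115,724 > R$114,975, so the regular income tax governs.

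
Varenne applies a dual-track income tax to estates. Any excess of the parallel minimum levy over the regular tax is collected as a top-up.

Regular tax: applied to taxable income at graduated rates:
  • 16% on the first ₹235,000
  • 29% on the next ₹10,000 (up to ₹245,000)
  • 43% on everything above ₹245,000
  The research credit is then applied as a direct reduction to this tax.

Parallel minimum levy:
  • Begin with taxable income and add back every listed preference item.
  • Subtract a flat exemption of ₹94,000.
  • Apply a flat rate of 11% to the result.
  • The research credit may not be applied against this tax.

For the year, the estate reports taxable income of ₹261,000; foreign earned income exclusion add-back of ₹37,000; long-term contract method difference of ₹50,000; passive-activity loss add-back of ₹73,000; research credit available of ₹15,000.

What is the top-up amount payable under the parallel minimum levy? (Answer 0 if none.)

₹3,590

Parallel minimum levy:
  Adjusted income: ₹261,000 + ₹37,000 + ₹50,000 + ₹73,000 = ₹421,000
  Less exemption ₹94,000 → base ₹327,000
  ₹327,000 × 11% = ₹35,970

Regular tax:
  ₹235,000 × 16% = ₹37,600
  ₹10,000 × 29% = ₹2,900
  ₹16,000 × 43% = ₹6,880
  → ₹47,380
  Less research credit ₹15,000 → ₹32,380

Excess of parallel minimum levy over regular tax: ₹35,970 − ₹32,380 = ₹3,590.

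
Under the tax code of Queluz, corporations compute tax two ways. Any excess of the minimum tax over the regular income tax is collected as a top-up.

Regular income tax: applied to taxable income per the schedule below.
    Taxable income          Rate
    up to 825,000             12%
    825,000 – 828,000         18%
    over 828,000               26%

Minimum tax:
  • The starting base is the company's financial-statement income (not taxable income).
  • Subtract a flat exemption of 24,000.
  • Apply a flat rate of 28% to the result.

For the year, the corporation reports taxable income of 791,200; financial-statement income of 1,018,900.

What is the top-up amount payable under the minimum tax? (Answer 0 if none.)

Regular income tax:
  791,200 × 12% = 94,944

Minimum tax:
  Base (financial-statement income): 1,018,900
  Less exemption 24,000 → base 994,900
  994,900 × 28% = 278,572

Excess of minimum tax over regular income tax: 278,572 − 94,944 = 183,628.

183,628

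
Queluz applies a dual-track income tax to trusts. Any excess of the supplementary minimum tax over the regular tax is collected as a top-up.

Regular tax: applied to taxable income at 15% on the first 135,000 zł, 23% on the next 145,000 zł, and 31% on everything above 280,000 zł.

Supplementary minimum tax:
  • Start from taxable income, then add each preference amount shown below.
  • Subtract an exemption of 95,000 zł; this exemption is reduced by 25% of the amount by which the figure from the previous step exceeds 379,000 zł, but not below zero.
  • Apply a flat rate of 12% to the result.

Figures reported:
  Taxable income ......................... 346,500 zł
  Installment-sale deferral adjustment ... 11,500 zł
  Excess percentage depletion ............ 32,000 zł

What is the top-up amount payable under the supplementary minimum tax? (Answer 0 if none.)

Supplementary minimum tax:
  Adjusted income: 346,500 zł + 11,500 zł + 32,000 zł = 390,000 zł
  Exemption: 95,000 zł − 25% × (390,000 zł − 379,000 zł) = 95,000 zł − 2,750 zł = 92,250 zł
  Base: 390,000 zł − 92,250 zł = 297,750 zł
  297,750 zł × 12% = 35,730 zł

Regular tax:
  135,000 zł × 15% = 20,250 zł
  145,000 zł × 23% = 33,350 zł
  66,500 zł × 31% = 20,615 zł
  → 74,215 zł

35,730 zł ≤ 74,215 zł, so no add-on is due.

0 zł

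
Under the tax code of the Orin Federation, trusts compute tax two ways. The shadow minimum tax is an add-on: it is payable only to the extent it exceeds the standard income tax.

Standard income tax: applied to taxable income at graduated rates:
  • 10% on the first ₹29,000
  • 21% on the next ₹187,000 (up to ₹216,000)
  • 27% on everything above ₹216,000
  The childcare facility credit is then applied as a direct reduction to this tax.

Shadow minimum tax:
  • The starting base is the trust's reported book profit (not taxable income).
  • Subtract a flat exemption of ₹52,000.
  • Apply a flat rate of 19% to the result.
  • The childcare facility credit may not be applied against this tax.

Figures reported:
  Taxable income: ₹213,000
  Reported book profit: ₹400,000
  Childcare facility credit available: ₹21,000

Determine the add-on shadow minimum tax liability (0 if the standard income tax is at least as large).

₹45,580

Standard income tax:
  ₹29,000 × 10% = ₹2,900
  ₹184,000 × 21% = ₹38,640
  → ₹41,540
  Less childcare facility credit ₹21,000 → ₹20,540

Shadow minimum tax:
  Base (reported book profit): ₹400,000
  Less exemption ₹52,000 → base ₹348,000
  ₹348,000 × 19% = ₹66,120

Excess of shadow minimum tax over standard income tax: ₹66,120 − ₹20,540 = ₹45,580.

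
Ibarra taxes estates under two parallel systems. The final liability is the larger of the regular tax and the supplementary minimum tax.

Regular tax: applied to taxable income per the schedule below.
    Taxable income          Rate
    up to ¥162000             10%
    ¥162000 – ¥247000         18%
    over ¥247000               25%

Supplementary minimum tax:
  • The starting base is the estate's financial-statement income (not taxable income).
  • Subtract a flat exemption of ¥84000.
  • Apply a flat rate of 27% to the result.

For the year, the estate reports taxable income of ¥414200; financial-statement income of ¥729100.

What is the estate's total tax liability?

¥174177

Regular tax:
  ¥162000 × 10% = ¥16200
  ¥85000 × 18% = ¥15300
  ¥167200 × 25% = ¥41800
  → ¥73300

Supplementary minimum tax:
  Base (financial-statement income): ¥729100
  Less exemption ¥84000 → base ¥645100
  ¥645100 × 27% = ¥174177

¥174177 > ¥73300, so the supplementary minimum tax is the binding amount.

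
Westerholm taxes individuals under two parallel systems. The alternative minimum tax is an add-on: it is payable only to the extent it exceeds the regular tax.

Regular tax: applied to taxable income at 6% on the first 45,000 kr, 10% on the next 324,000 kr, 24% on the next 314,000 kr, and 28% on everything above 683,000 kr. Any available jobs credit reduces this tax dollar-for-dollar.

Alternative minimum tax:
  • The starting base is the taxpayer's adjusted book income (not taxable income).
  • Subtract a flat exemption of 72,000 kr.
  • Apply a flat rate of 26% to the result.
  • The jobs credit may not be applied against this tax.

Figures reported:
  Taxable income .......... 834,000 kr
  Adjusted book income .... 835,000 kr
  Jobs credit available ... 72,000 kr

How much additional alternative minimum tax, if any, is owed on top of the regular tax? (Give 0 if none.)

Regular tax:
  45,000 kr × 6% = 2,700 kr
  324,000 kr × 10% = 32,400 kr
  314,000 kr × 24% = 75,360 kr
  151,000 kr × 28% = 42,280 kr
  → 152,740 kr
  Less jobs credit 72,000 kr → 80,740 kr

Alternative minimum tax:
  Base (adjusted book income): 835,000 kr
  Less exemption 72,000 kr → base 763,000 kr
  763,000 kr × 26% = 198,380 kr

Excess of alternative minimum tax over regular tax: 198,380 kr − 80,740 kr = 117,640 kr.

117,640 kr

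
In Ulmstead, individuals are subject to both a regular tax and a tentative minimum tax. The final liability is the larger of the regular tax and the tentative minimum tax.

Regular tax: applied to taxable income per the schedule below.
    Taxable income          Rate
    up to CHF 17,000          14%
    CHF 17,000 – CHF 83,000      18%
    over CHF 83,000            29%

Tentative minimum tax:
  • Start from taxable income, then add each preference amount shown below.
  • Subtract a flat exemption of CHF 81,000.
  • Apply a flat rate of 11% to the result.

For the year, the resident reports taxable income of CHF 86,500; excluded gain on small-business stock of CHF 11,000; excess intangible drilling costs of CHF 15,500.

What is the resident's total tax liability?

Regular tax:
  CHF 17,000 × 14% = CHF 2,380
  CHF 66,000 × 18% = CHF 11,880
  CHF 3,500 × 29% = CHF 1,015
  → CHF 15,275

Tentative minimum tax:
  Adjusted income: CHF 86,500 + CHF 11,000 + CHF 15,500 = CHF 113,000
  Less exemption CHF 81,000 → base CHF 32,000
  CHF 32,000 × 11% = CHF 3,520

CHF 15,275 > CHF 3,520, so the regular tax governs.

CHF 15,275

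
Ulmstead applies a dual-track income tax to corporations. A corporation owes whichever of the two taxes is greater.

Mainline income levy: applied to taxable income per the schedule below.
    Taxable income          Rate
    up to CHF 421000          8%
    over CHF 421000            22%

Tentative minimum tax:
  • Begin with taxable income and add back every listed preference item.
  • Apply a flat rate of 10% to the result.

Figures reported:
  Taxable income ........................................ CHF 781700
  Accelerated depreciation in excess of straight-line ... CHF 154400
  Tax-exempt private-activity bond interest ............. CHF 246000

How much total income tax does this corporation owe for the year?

CHF 118210

Tentative minimum tax:
  Adjusted income: CHF 781700 + CHF 154400 + CHF 246000 = CHF 1182100
  CHF 1182100 × 10% = CHF 118210

Mainline income levy:
  CHF 421000 × 8% = CHF 33680
  CHF 360700 × 22% = CHF 79354
  → CHF 113034

CHF 118210 > CHF 113034, so the tentative minimum tax is the binding amount.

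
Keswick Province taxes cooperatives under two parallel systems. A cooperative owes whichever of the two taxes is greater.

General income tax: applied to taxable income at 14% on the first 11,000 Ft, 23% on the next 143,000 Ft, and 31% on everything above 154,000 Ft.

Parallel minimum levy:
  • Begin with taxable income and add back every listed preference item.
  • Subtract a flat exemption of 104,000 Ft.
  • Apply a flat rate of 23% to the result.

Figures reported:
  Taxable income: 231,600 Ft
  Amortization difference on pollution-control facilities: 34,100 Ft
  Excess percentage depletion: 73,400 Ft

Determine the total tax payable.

General income tax:
  11,000 Ft × 14% = 1,540 Ft
  143,000 Ft × 23% = 32,890 Ft
  77,600 Ft × 31% = 24,056 Ft
  → 58,486 Ft

Parallel minimum levy:
  Adjusted income: 231,600 Ft + 34,100 Ft + 73,400 Ft = 339,100 Ft
  Less exemption 104,000 Ft → base 235,100 Ft
  235,100 Ft × 23% = 54,073 Ft

58,486 Ft > 54,073 Ft, so the general income tax governs.

58,486 Ft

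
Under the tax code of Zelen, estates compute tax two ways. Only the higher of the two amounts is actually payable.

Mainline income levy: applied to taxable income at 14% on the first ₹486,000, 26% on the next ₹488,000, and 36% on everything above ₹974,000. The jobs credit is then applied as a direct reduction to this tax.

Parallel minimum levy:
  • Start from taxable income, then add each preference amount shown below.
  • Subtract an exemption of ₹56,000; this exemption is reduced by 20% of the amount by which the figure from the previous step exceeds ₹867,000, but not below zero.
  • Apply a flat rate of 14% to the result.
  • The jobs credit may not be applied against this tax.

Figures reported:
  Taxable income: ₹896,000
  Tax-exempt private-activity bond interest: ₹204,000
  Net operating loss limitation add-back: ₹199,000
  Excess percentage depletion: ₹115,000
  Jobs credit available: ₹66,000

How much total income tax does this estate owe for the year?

Mainline income levy:
  ₹486,000 × 14% = ₹68,040
  ₹410,000 × 26% = ₹106,600
  → ₹174,640
  Less jobs credit ₹66,000 → ₹108,640

Parallel minimum levy:
  Adjusted income: ₹896,000 + ₹204,000 + ₹199,000 + ₹115,000 = ₹1,414,000
  Exemption: 20% × (₹1,414,000 − ₹867,000) = ₹109,400 ≥ ₹56,000, so the exemption is fully phased out
  Base: ₹1,414,000 − ₹0 = ₹1,414,000
  ₹1,414,000 × 14% = ₹197,960

₹197,960 > ₹108,640, so the parallel minimum levy is the binding amount.

₹197,960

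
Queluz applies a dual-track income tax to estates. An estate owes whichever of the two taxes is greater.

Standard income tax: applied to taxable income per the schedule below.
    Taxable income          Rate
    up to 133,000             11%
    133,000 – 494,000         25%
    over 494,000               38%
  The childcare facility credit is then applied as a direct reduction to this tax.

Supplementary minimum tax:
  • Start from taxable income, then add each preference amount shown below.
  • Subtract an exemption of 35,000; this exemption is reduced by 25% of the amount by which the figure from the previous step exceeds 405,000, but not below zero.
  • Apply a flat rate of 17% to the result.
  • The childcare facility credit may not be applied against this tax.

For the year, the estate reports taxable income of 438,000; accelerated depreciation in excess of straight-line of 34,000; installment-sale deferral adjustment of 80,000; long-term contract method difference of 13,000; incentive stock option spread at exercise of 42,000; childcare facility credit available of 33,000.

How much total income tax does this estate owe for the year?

103,190

Standard income tax:
  133,000 × 11% = 14,630
  305,000 × 25% = 76,250
  → 90,880
  Less childcare facility credit 33,000 → 57,880

Supplementary minimum tax:
  Adjusted income: 438,000 + 34,000 + 80,000 + 13,000 + 42,000 = 607,000
  Exemption: 25% × (607,000 − 405,000) = 50,500 ≥ 35,000, so the exemption is fully phased out
  Base: 607,000 − 0 = 607,000
  607,000 × 17% = 103,190

103,190 > 57,880, so the supplementary minimum tax is the binding amount.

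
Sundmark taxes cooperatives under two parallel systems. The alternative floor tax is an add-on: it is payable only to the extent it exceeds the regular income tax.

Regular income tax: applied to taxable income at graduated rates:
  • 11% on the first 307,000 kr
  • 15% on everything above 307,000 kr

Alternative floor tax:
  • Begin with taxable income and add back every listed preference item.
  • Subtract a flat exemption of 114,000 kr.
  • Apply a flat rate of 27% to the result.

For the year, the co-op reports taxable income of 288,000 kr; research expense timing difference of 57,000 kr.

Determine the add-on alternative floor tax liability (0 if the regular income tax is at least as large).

30,690 kr

Alternative floor tax:
  Adjusted income: 288,000 kr + 57,000 kr = 345,000 kr
  Less exemption 114,000 kr → base 231,000 kr
  231,000 kr × 27% = 62,370 kr

Regular income tax:
  288,000 kr × 11% = 31,680 kr

Excess of alternative floor tax over regular income tax: 62,370 kr − 31,680 kr = 30,690 kr.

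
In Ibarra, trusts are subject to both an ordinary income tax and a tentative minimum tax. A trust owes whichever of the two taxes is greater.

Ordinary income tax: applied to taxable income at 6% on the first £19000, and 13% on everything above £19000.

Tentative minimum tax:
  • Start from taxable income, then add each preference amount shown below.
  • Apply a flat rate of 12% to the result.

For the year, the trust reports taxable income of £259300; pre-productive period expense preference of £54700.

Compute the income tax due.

£37680

Ordinary income tax:
  £19000 × 6% = £1140
  £240300 × 13% = £31239
  → £32379

Tentative minimum tax:
  Adjusted income: £259300 + £54700 = £314000
  £314000 × 12% = £37680

£37680 > £32379, so the tentative minimum tax is the binding amount.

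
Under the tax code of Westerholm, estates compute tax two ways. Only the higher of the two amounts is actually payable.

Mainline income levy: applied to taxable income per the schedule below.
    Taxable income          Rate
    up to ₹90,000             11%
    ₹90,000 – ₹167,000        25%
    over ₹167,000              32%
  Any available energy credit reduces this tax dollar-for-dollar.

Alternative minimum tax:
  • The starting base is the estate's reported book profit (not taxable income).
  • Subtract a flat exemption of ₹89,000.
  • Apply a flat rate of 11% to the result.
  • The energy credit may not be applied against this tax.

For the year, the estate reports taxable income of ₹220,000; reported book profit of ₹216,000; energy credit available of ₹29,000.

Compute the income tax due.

Alternative minimum tax:
  Base (reported book profit): ₹216,000
  Less exemption ₹89,000 → base ₹127,000
  ₹127,000 × 11% = ₹13,970

Mainline income levy:
  ₹90,000 × 11% = ₹9,900
  ₹77,000 × 25% = ₹19,250
  ₹53,000 × 32% = ₹16,960
  → ₹46,110
  Less energy credit ₹29,000 → ₹17,110

₹17,110 > ₹13,970, so the mainline income levy governs.

₹17,110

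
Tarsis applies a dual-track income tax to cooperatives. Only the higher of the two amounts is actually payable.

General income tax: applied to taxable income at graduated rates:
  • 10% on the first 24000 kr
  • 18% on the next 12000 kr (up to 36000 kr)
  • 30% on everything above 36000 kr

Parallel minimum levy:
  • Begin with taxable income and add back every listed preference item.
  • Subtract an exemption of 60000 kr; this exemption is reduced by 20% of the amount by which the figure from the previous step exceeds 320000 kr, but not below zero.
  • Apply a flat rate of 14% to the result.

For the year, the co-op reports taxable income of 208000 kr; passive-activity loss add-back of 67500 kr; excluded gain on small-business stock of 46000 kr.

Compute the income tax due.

56160 kr

Parallel minimum levy:
  Adjusted income: 208000 kr + 67500 kr + 46000 kr = 321500 kr
  Exemption: 60000 kr − 20% × (321500 kr − 320000 kr) = 60000 kr − 300 kr = 59700 kr
  Base: 321500 kr − 59700 kr = 261800 kr
  261800 kr × 14% = 36652 kr

General income tax:
  24000 kr × 10% = 2400 kr
  12000 kr × 18% = 2160 kr
  172000 kr × 30% = 51600 kr
  → 56160 kr

56160 kr > 36652 kr, so the general income tax governs.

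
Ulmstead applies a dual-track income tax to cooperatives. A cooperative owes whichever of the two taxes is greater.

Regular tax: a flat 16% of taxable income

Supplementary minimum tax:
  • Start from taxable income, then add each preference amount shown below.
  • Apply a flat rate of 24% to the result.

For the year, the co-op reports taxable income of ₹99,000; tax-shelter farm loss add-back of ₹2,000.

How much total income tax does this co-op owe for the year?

₹24,240

Supplementary minimum tax:
  Adjusted income: ₹99,000 + ₹2,000 = ₹101,000
  ₹101,000 × 24% = ₹24,240

Regular tax:
  ₹99,000 × 16% = ₹15,840

₹24,240 > ₹15,840, so the supplementary minimum tax is the binding amount.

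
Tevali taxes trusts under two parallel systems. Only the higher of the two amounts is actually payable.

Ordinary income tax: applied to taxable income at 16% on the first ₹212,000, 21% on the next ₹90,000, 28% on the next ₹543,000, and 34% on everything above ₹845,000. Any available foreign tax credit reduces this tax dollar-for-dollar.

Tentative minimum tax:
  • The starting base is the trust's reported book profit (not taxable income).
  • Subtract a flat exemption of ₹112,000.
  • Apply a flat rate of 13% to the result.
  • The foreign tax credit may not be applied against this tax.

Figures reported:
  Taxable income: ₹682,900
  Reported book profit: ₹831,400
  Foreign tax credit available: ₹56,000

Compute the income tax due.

Ordinary income tax:
  ₹212,000 × 16% = ₹33,920
  ₹90,000 × 21% = ₹18,900
  ₹380,900 × 28% = ₹106,652
  → ₹159,472
  Less foreign tax credit ₹56,000 → ₹103,472

Tentative minimum tax:
  Base (reported book profit): ₹831,400
  Less exemption ₹112,000 → base ₹719,400
  ₹719,400 × 13% = ₹93,522

₹103,472 > ₹93,522, so the ordinary income tax governs.

₹103,472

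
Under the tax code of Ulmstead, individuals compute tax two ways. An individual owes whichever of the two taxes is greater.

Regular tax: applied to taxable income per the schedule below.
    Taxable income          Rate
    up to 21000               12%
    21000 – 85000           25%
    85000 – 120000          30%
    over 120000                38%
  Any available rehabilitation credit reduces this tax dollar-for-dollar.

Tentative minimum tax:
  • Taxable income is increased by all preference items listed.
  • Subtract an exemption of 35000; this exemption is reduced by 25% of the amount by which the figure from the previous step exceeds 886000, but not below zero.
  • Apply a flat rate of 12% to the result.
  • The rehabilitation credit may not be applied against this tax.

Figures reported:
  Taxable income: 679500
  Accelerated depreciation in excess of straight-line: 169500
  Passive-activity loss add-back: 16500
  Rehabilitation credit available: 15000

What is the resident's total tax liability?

226630

Tentative minimum tax:
  Adjusted income: 679500 + 169500 + 16500 = 865500
  Exemption: 865500 ≤ 886000, so full 35000 applies
  Base: 865500 − 35000 = 830500
  830500 × 12% = 99660

Regular tax:
  21000 × 12% = 2520
  64000 × 25% = 16000
  35000 × 30% = 10500
  559500 × 38% = 212610
  → 241630
  Less rehabilitation credit 15000 → 226630

226630 > 99660, so the regular tax governs.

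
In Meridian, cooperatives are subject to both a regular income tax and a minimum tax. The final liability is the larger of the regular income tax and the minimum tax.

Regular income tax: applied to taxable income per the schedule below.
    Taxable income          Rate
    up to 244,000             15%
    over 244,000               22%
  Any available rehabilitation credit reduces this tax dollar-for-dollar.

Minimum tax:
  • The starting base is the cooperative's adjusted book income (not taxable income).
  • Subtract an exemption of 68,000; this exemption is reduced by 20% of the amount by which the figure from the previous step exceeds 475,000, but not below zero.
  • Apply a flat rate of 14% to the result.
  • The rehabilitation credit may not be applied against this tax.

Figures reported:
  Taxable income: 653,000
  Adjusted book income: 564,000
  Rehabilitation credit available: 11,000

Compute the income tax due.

115,580

Regular income tax:
  244,000 × 15% = 36,600
  409,000 × 22% = 89,980
  → 126,580
  Less rehabilitation credit 11,000 → 115,580

Minimum tax:
  Base (adjusted book income): 564,000
  Exemption: 68,000 − 20% × (564,000 − 475,000) = 68,000 − 17,800 = 50,200
  Base: 564,000 − 50,200 = 513,800
  513,800 × 14% = 71,932

115,580 > 71,932, so the regular income tax governs.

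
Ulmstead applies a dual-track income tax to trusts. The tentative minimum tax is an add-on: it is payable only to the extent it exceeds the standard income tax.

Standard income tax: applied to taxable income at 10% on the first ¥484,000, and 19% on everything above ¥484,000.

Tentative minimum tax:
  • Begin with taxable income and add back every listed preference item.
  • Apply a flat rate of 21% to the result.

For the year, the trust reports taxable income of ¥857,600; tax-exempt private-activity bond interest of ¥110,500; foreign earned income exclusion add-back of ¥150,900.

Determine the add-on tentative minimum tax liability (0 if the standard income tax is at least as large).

Standard income tax:
  ¥484,000 × 10% = ¥48,400
  ¥373,600 × 19% = ¥70,984
  → ¥119,384

Tentative minimum tax:
  Adjusted income: ¥857,600 + ¥110,500 + ¥150,900 = ¥1,119,000
  ¥1,119,000 × 21% = ¥234,990

Excess of tentative minimum tax over standard income tax: ¥234,990 − ¥119,384 = ¥115,606.

¥115,606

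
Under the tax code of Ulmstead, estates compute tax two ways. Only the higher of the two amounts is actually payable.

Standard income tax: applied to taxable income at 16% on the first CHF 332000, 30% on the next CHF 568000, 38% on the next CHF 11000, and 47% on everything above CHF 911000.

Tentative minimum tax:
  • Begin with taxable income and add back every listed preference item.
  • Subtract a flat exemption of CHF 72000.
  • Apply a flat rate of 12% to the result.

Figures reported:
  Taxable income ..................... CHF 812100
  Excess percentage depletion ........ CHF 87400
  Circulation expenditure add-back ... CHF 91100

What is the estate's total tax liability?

Standard income tax:
  CHF 332000 × 16% = CHF 53120
  CHF 480100 × 30% = CHF 144030
  → CHF 197150

Tentative minimum tax:
  Adjusted income: CHF 812100 + CHF 87400 + CHF 91100 = CHF 990600
  Less exemption CHF 72000 → base CHF 918600
  CHF 918600 × 12% = CHF 110232

CHF 197150 > CHF 110232, so the standard income tax governs.

CHF 197150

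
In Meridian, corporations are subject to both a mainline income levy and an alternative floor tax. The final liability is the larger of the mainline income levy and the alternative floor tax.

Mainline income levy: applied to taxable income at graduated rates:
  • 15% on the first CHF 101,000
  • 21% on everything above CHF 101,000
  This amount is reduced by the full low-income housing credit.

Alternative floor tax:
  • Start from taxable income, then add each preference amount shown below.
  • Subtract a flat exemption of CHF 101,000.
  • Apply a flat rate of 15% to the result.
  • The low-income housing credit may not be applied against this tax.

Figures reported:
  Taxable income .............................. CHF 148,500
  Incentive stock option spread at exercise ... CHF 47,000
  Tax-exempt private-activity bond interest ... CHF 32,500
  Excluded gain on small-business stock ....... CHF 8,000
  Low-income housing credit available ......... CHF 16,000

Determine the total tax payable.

Alternative floor tax:
  Adjusted income: CHF 148,500 + CHF 47,000 + CHF 32,500 + CHF 8,000 = CHF 236,000
  Less exemption CHF 101,000 → base CHF 135,000
  CHF 135,000 × 15% = CHF 20,250

Mainline income levy:
  CHF 101,000 × 15% = CHF 15,150
  CHF 47,500 × 21% = CHF 9,975
  → CHF 25,125
  Less low-income housing credit CHF 16,000 → CHF 9,125

CHF 20,250 > CHF 9,125, so the alternative floor tax is the binding amount.

CHF 20,250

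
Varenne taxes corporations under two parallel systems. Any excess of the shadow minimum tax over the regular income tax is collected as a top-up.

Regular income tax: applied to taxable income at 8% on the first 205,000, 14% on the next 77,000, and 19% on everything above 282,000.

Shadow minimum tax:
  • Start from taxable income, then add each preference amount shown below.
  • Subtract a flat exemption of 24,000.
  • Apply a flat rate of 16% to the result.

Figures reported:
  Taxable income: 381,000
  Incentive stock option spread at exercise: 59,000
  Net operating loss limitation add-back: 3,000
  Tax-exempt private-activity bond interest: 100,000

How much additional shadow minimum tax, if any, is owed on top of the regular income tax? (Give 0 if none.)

37,050

Regular income tax:
  205,000 × 8% = 16,400
  77,000 × 14% = 10,780
  99,000 × 19% = 18,810
  → 45,990

Shadow minimum tax:
  Adjusted income: 381,000 + 59,000 + 3,000 + 100,000 = 543,000
  Less exemption 24,000 → base 519,000
  519,000 × 16% = 83,040

Excess of shadow minimum tax over regular income tax: 83,040 − 45,990 = 37,050.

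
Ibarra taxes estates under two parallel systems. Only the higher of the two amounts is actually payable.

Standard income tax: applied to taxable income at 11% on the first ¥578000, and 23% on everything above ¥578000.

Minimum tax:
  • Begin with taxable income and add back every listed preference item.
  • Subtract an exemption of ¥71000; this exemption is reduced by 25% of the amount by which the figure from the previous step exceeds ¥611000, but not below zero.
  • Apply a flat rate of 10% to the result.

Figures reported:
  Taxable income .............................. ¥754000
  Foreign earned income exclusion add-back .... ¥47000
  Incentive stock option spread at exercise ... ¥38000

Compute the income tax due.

¥104060

Minimum tax:
  Adjusted income: ¥754000 + ¥47000 + ¥38000 = ¥839000
  Exemption: ¥71000 − 25% × (¥839000 − ¥611000) = ¥71000 − ¥57000 = ¥14000
  Base: ¥839000 − ¥14000 = ¥825000
  ¥825000 × 10% = ¥82500

Standard income tax:
  ¥578000 × 11% = ¥63580
  ¥176000 × 23% = ¥40480
  → ¥104060

¥104060 > ¥82500, so the standard income tax governs.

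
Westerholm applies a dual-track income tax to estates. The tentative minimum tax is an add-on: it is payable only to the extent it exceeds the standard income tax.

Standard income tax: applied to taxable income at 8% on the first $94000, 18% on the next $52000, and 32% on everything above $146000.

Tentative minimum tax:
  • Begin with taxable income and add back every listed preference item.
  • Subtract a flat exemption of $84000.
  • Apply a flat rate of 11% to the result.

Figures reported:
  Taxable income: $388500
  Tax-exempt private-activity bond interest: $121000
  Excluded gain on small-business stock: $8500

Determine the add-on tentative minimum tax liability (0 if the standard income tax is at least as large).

Standard income tax:
  $94000 × 8% = $7520
  $52000 × 18% = $9360
  $242500 × 32% = $77600
  → $94480

Tentative minimum tax:
  Adjusted income: $388500 + $121000 + $8500 = $518000
  Less exemption $84000 → base $434000
  $434000 × 11% = $47740

$47740 ≤ $94480, so no add-on is due.

$0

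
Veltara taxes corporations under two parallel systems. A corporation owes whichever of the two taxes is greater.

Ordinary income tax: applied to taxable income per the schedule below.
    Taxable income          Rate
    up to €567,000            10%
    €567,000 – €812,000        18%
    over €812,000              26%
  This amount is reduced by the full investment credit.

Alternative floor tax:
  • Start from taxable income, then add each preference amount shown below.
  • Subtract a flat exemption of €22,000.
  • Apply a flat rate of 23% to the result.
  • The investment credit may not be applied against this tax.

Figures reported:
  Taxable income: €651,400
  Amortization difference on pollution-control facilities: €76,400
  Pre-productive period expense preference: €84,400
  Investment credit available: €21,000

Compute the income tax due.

Alternative floor tax:
  Adjusted income: €651,400 + €76,400 + €84,400 = €812,200
  Less exemption €22,000 → base €790,200
  €790,200 × 23% = €181,746

Ordinary income tax:
  €567,000 × 10% = €56,700
  €84,400 × 18% = €15,192
  → €71,892
  Less investment credit €21,000 → €50,892

€181,746 > €50,892, so the alternative floor tax is the binding amount.

€181,746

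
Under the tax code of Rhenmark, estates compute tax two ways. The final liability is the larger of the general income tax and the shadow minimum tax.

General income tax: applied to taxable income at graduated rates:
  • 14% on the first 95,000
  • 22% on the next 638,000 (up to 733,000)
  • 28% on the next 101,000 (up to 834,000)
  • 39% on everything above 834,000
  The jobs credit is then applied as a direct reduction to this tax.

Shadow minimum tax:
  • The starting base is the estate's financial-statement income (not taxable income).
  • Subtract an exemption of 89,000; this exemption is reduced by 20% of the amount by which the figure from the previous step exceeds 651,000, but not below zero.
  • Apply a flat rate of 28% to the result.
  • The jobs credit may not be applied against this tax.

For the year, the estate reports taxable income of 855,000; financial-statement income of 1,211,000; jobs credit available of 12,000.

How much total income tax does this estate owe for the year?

Shadow minimum tax:
  Base (financial-statement income): 1,211,000
  Exemption: 20% × (1,211,000 − 651,000) = 112,000 ≥ 89,000, so the exemption is fully phased out
  Base: 1,211,000 − 0 = 1,211,000
  1,211,000 × 28% = 339,080

General income tax:
  95,000 × 14% = 13,300
  638,000 × 22% = 140,360
  101,000 × 28% = 28,280
  21,000 × 39% = 8,190
  → 190,130
  Less jobs credit 12,000 → 178,130

339,080 > 178,130, so the shadow minimum tax is the binding amount.

339,080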